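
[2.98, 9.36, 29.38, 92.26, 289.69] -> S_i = 2.98*3.14^i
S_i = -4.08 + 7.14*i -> [-4.08, 3.06, 10.2, 17.34, 24.48]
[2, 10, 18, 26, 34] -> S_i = 2 + 8*i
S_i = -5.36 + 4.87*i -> [-5.36, -0.49, 4.38, 9.25, 14.12]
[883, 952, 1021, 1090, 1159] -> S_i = 883 + 69*i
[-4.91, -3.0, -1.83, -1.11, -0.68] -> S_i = -4.91*0.61^i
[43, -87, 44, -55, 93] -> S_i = Random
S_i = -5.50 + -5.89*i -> [-5.5, -11.39, -17.28, -23.17, -29.06]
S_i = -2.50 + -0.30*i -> [-2.5, -2.8, -3.1, -3.4, -3.7]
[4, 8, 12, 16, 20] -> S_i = 4 + 4*i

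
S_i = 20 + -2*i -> [20, 18, 16, 14, 12]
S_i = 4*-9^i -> [4, -36, 324, -2916, 26244]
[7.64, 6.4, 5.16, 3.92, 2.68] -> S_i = 7.64 + -1.24*i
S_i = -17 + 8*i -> [-17, -9, -1, 7, 15]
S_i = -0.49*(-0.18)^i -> [-0.49, 0.09, -0.02, 0.0, -0.0]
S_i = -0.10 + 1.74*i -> [-0.1, 1.64, 3.38, 5.12, 6.86]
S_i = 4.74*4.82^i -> [4.74, 22.85, 110.12, 530.79, 2558.39]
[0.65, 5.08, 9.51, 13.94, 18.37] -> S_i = 0.65 + 4.43*i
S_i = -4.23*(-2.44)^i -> [-4.23, 10.32, -25.18, 61.45, -149.93]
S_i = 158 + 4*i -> [158, 162, 166, 170, 174]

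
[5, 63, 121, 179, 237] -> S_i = 5 + 58*i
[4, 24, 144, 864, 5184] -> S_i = 4*6^i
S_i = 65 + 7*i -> [65, 72, 79, 86, 93]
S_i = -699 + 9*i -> [-699, -690, -681, -672, -663]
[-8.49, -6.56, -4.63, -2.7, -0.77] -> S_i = -8.49 + 1.93*i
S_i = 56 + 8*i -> [56, 64, 72, 80, 88]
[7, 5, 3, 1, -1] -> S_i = 7 + -2*i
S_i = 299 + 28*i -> [299, 327, 355, 383, 411]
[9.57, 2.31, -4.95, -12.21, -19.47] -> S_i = 9.57 + -7.26*i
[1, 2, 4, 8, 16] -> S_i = 1*2^i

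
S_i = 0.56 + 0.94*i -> [0.56, 1.5, 2.44, 3.38, 4.32]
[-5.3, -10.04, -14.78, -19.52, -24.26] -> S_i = -5.30 + -4.74*i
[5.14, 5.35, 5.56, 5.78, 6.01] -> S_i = 5.14*1.04^i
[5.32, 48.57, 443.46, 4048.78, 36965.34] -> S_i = 5.32*9.13^i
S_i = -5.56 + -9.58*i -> [-5.56, -15.14, -24.72, -34.3, -43.88]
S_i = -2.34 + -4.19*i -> [-2.34, -6.53, -10.72, -14.91, -19.1]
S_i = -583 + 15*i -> [-583, -568, -553, -538, -523]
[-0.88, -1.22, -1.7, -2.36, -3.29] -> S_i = -0.88*1.39^i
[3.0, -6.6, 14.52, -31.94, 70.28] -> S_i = 3.00*(-2.20)^i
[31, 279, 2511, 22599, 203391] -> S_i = 31*9^i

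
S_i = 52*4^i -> [52, 208, 832, 3328, 13312]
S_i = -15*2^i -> [-15, -30, -60, -120, -240]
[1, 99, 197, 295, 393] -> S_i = 1 + 98*i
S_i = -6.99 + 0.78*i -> [-6.99, -6.21, -5.43, -4.65, -3.87]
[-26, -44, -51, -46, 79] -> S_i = Random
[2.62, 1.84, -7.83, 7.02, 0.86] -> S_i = Random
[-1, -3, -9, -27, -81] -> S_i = -1*3^i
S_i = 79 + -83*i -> [79, -4, -87, -170, -253]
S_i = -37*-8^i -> [-37, 296, -2368, 18944, -151552]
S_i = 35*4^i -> [35, 140, 560, 2240, 8960]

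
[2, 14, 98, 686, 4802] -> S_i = 2*7^i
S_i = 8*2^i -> [8, 16, 32, 64, 128]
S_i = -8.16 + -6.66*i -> [-8.16, -14.82, -21.48, -28.14, -34.8]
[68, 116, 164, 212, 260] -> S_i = 68 + 48*i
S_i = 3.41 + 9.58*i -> [3.41, 12.99, 22.57, 32.15, 41.73]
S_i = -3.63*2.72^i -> [-3.63, -9.87, -26.86, -73.05, -198.69]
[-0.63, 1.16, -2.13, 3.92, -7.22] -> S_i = -0.63*(-1.84)^i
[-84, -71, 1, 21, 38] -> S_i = Random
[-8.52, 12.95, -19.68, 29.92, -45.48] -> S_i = -8.52*(-1.52)^i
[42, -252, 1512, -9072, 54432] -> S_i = 42*-6^i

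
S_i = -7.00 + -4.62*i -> [-7.0, -11.62, -16.24, -20.86, -25.48]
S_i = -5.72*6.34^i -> [-5.72, -36.26, -229.92, -1457.69, -9241.73]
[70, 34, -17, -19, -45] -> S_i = Random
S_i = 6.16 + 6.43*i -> [6.16, 12.59, 19.02, 25.45, 31.88]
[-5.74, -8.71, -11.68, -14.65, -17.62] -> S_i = -5.74 + -2.97*i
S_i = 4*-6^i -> [4, -24, 144, -864, 5184]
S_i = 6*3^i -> [6, 18, 54, 162, 486]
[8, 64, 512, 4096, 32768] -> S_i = 8*8^i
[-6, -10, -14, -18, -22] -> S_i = -6 + -4*i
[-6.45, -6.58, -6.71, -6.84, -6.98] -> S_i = -6.45*1.02^i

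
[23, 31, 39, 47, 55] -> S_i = 23 + 8*i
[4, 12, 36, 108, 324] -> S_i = 4*3^i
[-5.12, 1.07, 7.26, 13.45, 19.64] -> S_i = -5.12 + 6.19*i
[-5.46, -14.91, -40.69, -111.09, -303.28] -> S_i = -5.46*2.73^i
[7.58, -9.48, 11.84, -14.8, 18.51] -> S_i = 7.58*(-1.25)^i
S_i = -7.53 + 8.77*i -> [-7.53, 1.24, 10.01, 18.78, 27.55]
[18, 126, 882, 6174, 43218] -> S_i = 18*7^i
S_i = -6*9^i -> [-6, -54, -486, -4374, -39366]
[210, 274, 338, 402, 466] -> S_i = 210 + 64*i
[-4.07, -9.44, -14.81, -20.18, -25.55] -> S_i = -4.07 + -5.37*i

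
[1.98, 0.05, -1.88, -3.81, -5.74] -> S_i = 1.98 + -1.93*i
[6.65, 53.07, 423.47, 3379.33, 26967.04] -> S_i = 6.65*7.98^i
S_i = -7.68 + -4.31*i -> [-7.68, -11.99, -16.3, -20.61, -24.92]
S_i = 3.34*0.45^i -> [3.34, 1.5, 0.68, 0.3, 0.14]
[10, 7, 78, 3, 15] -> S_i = Random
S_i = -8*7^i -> [-8, -56, -392, -2744, -19208]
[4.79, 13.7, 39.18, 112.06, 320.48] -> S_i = 4.79*2.86^i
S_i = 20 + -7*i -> [20, 13, 6, -1, -8]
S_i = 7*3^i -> [7, 21, 63, 189, 567]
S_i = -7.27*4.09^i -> [-7.27, -29.73, -121.61, -497.4, -2034.36]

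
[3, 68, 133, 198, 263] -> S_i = 3 + 65*i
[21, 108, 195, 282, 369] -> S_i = 21 + 87*i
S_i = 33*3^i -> [33, 99, 297, 891, 2673]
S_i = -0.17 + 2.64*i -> [-0.17, 2.47, 5.11, 7.75, 10.39]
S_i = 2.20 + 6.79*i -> [2.2, 8.99, 15.78, 22.57, 29.36]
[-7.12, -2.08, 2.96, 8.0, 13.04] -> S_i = -7.12 + 5.04*i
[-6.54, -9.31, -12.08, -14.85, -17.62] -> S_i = -6.54 + -2.77*i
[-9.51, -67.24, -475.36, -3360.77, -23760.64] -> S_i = -9.51*7.07^i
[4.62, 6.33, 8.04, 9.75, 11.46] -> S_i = 4.62 + 1.71*i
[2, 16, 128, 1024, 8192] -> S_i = 2*8^i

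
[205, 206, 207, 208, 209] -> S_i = 205 + 1*i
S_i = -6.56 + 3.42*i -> [-6.56, -3.14, 0.28, 3.7, 7.12]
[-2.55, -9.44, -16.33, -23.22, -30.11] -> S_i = -2.55 + -6.89*i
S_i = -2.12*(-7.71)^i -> [-2.12, 16.35, -126.02, 971.63, -7491.23]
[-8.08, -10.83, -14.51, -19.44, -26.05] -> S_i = -8.08*1.34^i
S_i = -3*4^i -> [-3, -12, -48, -192, -768]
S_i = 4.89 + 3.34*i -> [4.89, 8.23, 11.57, 14.91, 18.25]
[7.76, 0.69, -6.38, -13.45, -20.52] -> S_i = 7.76 + -7.07*i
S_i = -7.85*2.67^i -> [-7.85, -20.96, -55.96, -149.42, -398.95]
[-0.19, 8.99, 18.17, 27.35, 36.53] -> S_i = -0.19 + 9.18*i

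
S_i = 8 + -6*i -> [8, 2, -4, -10, -16]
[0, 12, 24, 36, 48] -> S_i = 0 + 12*i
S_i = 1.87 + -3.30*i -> [1.87, -1.43, -4.73, -8.03, -11.33]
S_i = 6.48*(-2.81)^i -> [6.48, -18.21, 51.17, -143.78, 404.02]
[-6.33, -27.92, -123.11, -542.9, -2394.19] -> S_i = -6.33*4.41^i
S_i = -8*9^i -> [-8, -72, -648, -5832, -52488]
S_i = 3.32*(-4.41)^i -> [3.32, -14.64, 64.57, -284.74, 1255.72]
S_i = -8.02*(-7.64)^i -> [-8.02, 61.27, -468.12, 3576.47, -27324.22]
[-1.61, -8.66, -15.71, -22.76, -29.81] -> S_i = -1.61 + -7.05*i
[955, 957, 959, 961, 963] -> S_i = 955 + 2*i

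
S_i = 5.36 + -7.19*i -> [5.36, -1.83, -9.02, -16.21, -23.4]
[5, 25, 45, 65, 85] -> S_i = 5 + 20*i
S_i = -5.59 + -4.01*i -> [-5.59, -9.6, -13.61, -17.62, -21.63]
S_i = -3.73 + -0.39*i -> [-3.73, -4.12, -4.51, -4.9, -5.29]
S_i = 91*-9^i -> [91, -819, 7371, -66339, 597051]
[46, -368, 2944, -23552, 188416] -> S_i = 46*-8^i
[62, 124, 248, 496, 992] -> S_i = 62*2^i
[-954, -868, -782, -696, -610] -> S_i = -954 + 86*i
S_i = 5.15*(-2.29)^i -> [5.15, -11.79, 27.01, -61.85, 141.63]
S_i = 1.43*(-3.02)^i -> [1.43, -4.32, 13.04, -39.39, 118.95]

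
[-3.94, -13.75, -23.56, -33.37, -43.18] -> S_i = -3.94 + -9.81*i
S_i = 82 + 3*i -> [82, 85, 88, 91, 94]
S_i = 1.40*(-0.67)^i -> [1.4, -0.94, 0.63, -0.42, 0.28]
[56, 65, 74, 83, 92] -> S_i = 56 + 9*i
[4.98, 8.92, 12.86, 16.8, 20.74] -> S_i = 4.98 + 3.94*i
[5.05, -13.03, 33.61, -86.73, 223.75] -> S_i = 5.05*(-2.58)^i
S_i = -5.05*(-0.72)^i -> [-5.05, 3.64, -2.62, 1.88, -1.36]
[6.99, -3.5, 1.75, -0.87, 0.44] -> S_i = 6.99*(-0.50)^i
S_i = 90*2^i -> [90, 180, 360, 720, 1440]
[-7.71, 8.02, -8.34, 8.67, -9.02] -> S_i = -7.71*(-1.04)^i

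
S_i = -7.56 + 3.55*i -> [-7.56, -4.01, -0.46, 3.09, 6.64]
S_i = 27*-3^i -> [27, -81, 243, -729, 2187]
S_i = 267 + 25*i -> [267, 292, 317, 342, 367]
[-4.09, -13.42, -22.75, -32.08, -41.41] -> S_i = -4.09 + -9.33*i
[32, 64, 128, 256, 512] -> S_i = 32*2^i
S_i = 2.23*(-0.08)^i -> [2.23, -0.18, 0.01, -0.0, 0.0]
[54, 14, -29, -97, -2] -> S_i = Random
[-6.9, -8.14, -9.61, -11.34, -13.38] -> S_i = -6.90*1.18^i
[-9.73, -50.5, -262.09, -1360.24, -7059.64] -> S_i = -9.73*5.19^i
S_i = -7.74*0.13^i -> [-7.74, -1.01, -0.13, -0.02, -0.0]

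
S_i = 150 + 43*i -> [150, 193, 236, 279, 322]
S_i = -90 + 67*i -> [-90, -23, 44, 111, 178]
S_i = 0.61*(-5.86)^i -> [0.61, -3.57, 20.95, -122.75, 719.32]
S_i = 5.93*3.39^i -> [5.93, 20.1, 68.15, 231.02, 783.17]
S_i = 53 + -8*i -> [53, 45, 37, 29, 21]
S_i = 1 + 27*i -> [1, 28, 55, 82, 109]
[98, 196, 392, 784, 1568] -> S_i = 98*2^i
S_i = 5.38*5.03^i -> [5.38, 27.06, 136.12, 684.68, 3443.93]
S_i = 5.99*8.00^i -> [5.99, 47.92, 383.36, 3066.88, 24535.04]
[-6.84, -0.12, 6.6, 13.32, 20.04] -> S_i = -6.84 + 6.72*i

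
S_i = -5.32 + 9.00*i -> [-5.32, 3.68, 12.68, 21.68, 30.68]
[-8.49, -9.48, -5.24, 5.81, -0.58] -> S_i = Random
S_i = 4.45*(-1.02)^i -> [4.45, -4.54, 4.63, -4.72, 4.82]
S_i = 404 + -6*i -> [404, 398, 392, 386, 380]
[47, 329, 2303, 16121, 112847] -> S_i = 47*7^i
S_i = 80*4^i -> [80, 320, 1280, 5120, 20480]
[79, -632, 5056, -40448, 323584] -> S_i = 79*-8^i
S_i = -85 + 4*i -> [-85, -81, -77, -73, -69]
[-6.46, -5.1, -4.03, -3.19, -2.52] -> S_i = -6.46*0.79^i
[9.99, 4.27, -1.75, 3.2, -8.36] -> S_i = Random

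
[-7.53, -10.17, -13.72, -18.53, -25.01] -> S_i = -7.53*1.35^i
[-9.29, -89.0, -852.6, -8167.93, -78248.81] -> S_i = -9.29*9.58^i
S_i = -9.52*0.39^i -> [-9.52, -3.71, -1.45, -0.56, -0.22]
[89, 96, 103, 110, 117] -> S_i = 89 + 7*i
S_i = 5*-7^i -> [5, -35, 245, -1715, 12005]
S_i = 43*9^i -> [43, 387, 3483, 31347, 282123]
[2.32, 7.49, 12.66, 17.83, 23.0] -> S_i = 2.32 + 5.17*i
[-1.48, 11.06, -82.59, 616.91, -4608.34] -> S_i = -1.48*(-7.47)^i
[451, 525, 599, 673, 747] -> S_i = 451 + 74*i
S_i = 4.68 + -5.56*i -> [4.68, -0.88, -6.44, -12.0, -17.56]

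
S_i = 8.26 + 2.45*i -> [8.26, 10.71, 13.16, 15.61, 18.06]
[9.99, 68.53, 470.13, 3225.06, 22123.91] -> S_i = 9.99*6.86^i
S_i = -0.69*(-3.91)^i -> [-0.69, 2.7, -10.55, 41.25, -161.27]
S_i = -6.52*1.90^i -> [-6.52, -12.39, -23.54, -44.72, -84.97]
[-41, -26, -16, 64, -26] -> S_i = Random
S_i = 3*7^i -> [3, 21, 147, 1029, 7203]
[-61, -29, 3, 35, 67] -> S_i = -61 + 32*i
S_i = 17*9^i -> [17, 153, 1377, 12393, 111537]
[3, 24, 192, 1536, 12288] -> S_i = 3*8^i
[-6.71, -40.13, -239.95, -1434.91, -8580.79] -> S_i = -6.71*5.98^i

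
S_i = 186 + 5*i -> [186, 191, 196, 201, 206]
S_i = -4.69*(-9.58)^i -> [-4.69, 44.93, -430.43, 4123.53, -39503.44]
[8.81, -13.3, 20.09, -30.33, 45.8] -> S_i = 8.81*(-1.51)^i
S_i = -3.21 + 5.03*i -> [-3.21, 1.82, 6.85, 11.88, 16.91]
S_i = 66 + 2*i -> [66, 68, 70, 72, 74]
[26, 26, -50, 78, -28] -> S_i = Random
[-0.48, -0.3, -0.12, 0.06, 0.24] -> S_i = -0.48 + 0.18*i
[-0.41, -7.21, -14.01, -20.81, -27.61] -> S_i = -0.41 + -6.80*i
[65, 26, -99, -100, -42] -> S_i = Random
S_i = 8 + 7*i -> [8, 15, 22, 29, 36]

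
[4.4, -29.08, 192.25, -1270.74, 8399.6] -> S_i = 4.40*(-6.61)^i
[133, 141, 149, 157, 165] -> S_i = 133 + 8*i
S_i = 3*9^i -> [3, 27, 243, 2187, 19683]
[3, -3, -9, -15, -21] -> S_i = 3 + -6*i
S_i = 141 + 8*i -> [141, 149, 157, 165, 173]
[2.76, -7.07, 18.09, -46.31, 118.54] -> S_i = 2.76*(-2.56)^i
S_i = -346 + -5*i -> [-346, -351, -356, -361, -366]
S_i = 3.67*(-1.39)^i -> [3.67, -5.1, 7.09, -9.86, 13.7]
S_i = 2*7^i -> [2, 14, 98, 686, 4802]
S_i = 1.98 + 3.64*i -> [1.98, 5.62, 9.26, 12.9, 16.54]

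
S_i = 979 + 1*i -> [979, 980, 981, 982, 983]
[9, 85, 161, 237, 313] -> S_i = 9 + 76*i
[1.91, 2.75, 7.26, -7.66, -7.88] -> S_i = Random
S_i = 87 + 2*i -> [87, 89, 91, 93, 95]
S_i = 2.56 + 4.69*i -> [2.56, 7.25, 11.94, 16.63, 21.32]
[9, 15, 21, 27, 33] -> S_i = 9 + 6*i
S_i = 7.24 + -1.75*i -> [7.24, 5.49, 3.74, 1.99, 0.24]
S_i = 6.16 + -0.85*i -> [6.16, 5.31, 4.46, 3.61, 2.76]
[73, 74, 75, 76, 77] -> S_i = 73 + 1*i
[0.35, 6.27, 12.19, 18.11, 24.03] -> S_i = 0.35 + 5.92*i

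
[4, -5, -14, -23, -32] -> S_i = 4 + -9*i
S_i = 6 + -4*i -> [6, 2, -2, -6, -10]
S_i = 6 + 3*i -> [6, 9, 12, 15, 18]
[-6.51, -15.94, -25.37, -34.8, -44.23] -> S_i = -6.51 + -9.43*i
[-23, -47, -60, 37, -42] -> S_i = Random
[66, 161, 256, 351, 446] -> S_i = 66 + 95*i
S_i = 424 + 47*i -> [424, 471, 518, 565, 612]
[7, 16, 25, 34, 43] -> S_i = 7 + 9*i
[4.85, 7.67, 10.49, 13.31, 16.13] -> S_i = 4.85 + 2.82*i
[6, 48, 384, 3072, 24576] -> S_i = 6*8^i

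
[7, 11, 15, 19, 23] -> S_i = 7 + 4*i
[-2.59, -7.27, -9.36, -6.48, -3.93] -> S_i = Random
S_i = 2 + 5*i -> [2, 7, 12, 17, 22]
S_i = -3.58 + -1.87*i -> [-3.58, -5.45, -7.32, -9.19, -11.06]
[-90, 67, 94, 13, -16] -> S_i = Random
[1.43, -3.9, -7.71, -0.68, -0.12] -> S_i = Random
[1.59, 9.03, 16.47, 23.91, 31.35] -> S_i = 1.59 + 7.44*i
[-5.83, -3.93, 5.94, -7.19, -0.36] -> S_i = Random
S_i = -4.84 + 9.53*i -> [-4.84, 4.69, 14.22, 23.75, 33.28]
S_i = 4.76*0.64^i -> [4.76, 3.05, 1.95, 1.25, 0.8]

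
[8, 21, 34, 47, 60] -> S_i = 8 + 13*i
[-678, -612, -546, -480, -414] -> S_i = -678 + 66*i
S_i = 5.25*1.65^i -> [5.25, 8.66, 14.29, 23.58, 38.91]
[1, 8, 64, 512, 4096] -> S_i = 1*8^i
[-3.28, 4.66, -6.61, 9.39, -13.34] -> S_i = -3.28*(-1.42)^i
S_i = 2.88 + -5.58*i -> [2.88, -2.7, -8.28, -13.86, -19.44]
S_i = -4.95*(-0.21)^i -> [-4.95, 1.04, -0.22, 0.05, -0.01]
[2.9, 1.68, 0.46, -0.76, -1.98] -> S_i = 2.90 + -1.22*i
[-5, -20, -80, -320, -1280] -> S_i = -5*4^i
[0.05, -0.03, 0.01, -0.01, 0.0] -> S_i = 0.05*(-0.51)^i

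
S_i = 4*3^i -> [4, 12, 36, 108, 324]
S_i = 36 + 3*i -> [36, 39, 42, 45, 48]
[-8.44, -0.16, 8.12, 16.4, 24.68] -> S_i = -8.44 + 8.28*i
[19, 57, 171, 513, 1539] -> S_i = 19*3^i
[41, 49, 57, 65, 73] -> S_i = 41 + 8*i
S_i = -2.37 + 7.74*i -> [-2.37, 5.37, 13.11, 20.85, 28.59]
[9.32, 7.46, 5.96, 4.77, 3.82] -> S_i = 9.32*0.80^i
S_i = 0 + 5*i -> [0, 5, 10, 15, 20]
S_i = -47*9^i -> [-47, -423, -3807, -34263, -308367]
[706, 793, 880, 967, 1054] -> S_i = 706 + 87*i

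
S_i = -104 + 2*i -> [-104, -102, -100, -98, -96]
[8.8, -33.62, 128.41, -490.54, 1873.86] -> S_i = 8.80*(-3.82)^i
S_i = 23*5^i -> [23, 115, 575, 2875, 14375]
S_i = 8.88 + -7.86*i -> [8.88, 1.02, -6.84, -14.7, -22.56]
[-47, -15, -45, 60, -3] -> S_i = Random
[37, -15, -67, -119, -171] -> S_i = 37 + -52*i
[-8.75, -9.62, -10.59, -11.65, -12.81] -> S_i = -8.75*1.10^i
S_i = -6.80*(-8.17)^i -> [-6.8, 55.56, -453.89, 3708.3, -30296.83]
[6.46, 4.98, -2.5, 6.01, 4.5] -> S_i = Random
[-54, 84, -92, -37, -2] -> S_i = Random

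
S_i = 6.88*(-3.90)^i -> [6.88, -26.83, 104.64, -408.11, 1591.65]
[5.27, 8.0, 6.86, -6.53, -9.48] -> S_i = Random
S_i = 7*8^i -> [7, 56, 448, 3584, 28672]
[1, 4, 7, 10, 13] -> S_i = 1 + 3*i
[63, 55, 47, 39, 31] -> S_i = 63 + -8*i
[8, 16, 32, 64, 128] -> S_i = 8*2^i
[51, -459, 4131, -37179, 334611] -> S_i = 51*-9^i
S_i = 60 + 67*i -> [60, 127, 194, 261, 328]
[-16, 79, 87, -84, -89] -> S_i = Random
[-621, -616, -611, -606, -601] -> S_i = -621 + 5*i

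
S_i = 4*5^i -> [4, 20, 100, 500, 2500]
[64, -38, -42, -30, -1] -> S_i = Random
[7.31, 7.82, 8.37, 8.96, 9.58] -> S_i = 7.31*1.07^i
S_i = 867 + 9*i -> [867, 876, 885, 894, 903]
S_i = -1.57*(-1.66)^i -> [-1.57, 2.61, -4.33, 7.18, -11.92]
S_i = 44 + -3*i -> [44, 41, 38, 35, 32]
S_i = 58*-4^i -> [58, -232, 928, -3712, 14848]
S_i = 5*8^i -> [5, 40, 320, 2560, 20480]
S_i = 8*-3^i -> [8, -24, 72, -216, 648]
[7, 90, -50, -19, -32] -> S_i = Random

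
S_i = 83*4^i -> [83, 332, 1328, 5312, 21248]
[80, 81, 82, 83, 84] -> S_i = 80 + 1*i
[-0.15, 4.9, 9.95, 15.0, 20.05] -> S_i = -0.15 + 5.05*i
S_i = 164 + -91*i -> [164, 73, -18, -109, -200]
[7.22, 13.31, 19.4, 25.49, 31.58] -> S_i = 7.22 + 6.09*i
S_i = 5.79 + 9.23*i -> [5.79, 15.02, 24.25, 33.48, 42.71]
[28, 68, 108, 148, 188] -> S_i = 28 + 40*i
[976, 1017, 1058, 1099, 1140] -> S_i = 976 + 41*i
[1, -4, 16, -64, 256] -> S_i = 1*-4^i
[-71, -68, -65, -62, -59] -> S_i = -71 + 3*i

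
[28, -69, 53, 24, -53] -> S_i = Random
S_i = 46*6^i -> [46, 276, 1656, 9936, 59616]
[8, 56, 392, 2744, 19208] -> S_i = 8*7^i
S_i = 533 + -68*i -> [533, 465, 397, 329, 261]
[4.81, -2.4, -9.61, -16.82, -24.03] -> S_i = 4.81 + -7.21*i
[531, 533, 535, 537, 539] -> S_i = 531 + 2*i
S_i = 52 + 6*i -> [52, 58, 64, 70, 76]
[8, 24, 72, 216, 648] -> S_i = 8*3^i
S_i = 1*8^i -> [1, 8, 64, 512, 4096]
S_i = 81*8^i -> [81, 648, 5184, 41472, 331776]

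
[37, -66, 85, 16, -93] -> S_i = Random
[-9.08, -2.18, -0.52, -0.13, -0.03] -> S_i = -9.08*0.24^i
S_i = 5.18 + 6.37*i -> [5.18, 11.55, 17.92, 24.29, 30.66]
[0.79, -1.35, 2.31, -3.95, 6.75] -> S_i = 0.79*(-1.71)^i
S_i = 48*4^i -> [48, 192, 768, 3072, 12288]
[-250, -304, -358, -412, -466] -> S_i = -250 + -54*i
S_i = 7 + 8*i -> [7, 15, 23, 31, 39]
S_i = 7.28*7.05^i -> [7.28, 51.32, 361.83, 2550.93, 17984.06]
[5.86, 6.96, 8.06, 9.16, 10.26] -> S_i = 5.86 + 1.10*i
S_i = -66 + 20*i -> [-66, -46, -26, -6, 14]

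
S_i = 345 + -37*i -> [345, 308, 271, 234, 197]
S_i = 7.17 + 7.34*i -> [7.17, 14.51, 21.85, 29.19, 36.53]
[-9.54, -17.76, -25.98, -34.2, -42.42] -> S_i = -9.54 + -8.22*i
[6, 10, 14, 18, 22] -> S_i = 6 + 4*i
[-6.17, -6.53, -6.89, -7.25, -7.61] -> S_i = -6.17 + -0.36*i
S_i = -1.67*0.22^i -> [-1.67, -0.37, -0.08, -0.02, -0.0]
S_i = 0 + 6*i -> [0, 6, 12, 18, 24]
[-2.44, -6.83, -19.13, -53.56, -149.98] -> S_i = -2.44*2.80^i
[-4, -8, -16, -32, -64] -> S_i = -4*2^i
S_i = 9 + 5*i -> [9, 14, 19, 24, 29]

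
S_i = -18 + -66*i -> [-18, -84, -150, -216, -282]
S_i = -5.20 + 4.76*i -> [-5.2, -0.44, 4.32, 9.08, 13.84]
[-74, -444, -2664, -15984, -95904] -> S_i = -74*6^i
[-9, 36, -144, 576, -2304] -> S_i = -9*-4^i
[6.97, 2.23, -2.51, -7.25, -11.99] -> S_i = 6.97 + -4.74*i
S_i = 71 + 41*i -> [71, 112, 153, 194, 235]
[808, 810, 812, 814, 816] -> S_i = 808 + 2*i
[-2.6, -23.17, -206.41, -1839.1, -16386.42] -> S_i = -2.60*8.91^i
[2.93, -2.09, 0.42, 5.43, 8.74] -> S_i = Random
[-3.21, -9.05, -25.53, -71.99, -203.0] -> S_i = -3.21*2.82^i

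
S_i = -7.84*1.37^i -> [-7.84, -10.74, -14.71, -20.16, -27.62]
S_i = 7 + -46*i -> [7, -39, -85, -131, -177]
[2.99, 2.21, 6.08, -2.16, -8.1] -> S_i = Random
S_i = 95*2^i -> [95, 190, 380, 760, 1520]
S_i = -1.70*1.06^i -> [-1.7, -1.8, -1.91, -2.02, -2.15]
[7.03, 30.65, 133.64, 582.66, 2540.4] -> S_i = 7.03*4.36^i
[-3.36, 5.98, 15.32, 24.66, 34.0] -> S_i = -3.36 + 9.34*i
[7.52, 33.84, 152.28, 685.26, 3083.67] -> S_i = 7.52*4.50^i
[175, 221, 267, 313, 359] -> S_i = 175 + 46*i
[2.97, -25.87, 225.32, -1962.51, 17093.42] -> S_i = 2.97*(-8.71)^i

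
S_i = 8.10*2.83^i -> [8.1, 22.92, 64.87, 183.59, 519.55]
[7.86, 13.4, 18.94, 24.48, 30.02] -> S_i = 7.86 + 5.54*i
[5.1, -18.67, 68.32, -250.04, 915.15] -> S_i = 5.10*(-3.66)^i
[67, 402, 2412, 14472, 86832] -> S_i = 67*6^i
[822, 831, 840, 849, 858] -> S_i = 822 + 9*i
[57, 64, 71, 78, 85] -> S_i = 57 + 7*i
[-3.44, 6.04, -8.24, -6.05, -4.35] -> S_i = Random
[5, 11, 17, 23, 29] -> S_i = 5 + 6*i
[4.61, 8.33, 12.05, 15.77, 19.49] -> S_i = 4.61 + 3.72*i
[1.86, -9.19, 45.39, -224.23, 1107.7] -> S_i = 1.86*(-4.94)^i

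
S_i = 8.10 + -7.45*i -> [8.1, 0.65, -6.8, -14.25, -21.7]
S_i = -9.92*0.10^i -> [-9.92, -0.99, -0.1, -0.01, -0.0]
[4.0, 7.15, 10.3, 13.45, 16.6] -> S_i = 4.00 + 3.15*i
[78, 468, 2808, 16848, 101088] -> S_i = 78*6^i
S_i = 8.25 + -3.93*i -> [8.25, 4.32, 0.39, -3.54, -7.47]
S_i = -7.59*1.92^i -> [-7.59, -14.57, -27.98, -53.72, -103.14]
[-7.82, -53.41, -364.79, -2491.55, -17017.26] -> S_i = -7.82*6.83^i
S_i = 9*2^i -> [9, 18, 36, 72, 144]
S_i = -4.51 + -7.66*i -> [-4.51, -12.17, -19.83, -27.49, -35.15]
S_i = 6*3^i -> [6, 18, 54, 162, 486]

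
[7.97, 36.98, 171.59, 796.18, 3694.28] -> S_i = 7.97*4.64^i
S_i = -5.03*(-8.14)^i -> [-5.03, 40.94, -333.29, 2712.95, -22083.38]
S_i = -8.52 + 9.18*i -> [-8.52, 0.66, 9.84, 19.02, 28.2]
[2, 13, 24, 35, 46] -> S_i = 2 + 11*i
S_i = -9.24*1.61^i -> [-9.24, -14.88, -23.95, -38.56, -62.08]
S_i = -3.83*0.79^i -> [-3.83, -3.03, -2.39, -1.89, -1.49]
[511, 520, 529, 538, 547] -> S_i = 511 + 9*i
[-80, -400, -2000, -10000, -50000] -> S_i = -80*5^i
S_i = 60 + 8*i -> [60, 68, 76, 84, 92]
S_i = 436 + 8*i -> [436, 444, 452, 460, 468]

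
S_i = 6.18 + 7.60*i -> [6.18, 13.78, 21.38, 28.98, 36.58]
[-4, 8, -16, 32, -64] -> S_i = -4*-2^i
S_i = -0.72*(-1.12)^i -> [-0.72, 0.81, -0.9, 1.01, -1.13]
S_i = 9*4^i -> [9, 36, 144, 576, 2304]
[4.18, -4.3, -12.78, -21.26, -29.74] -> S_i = 4.18 + -8.48*i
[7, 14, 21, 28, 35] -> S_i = 7 + 7*i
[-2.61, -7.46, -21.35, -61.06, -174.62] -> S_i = -2.61*2.86^i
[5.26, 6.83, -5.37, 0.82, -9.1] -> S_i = Random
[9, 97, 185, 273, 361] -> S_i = 9 + 88*i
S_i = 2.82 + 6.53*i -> [2.82, 9.35, 15.88, 22.41, 28.94]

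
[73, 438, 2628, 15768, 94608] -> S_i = 73*6^i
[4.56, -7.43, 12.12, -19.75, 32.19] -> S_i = 4.56*(-1.63)^i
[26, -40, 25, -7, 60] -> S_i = Random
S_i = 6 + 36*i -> [6, 42, 78, 114, 150]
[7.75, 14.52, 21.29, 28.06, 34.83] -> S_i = 7.75 + 6.77*i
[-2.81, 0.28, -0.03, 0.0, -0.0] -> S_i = -2.81*(-0.10)^i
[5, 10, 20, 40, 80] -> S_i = 5*2^i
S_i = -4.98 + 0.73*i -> [-4.98, -4.25, -3.52, -2.79, -2.06]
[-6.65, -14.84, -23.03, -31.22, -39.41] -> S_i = -6.65 + -8.19*i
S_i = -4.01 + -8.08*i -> [-4.01, -12.09, -20.17, -28.25, -36.33]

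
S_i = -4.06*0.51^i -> [-4.06, -2.07, -1.06, -0.54, -0.27]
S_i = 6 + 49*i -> [6, 55, 104, 153, 202]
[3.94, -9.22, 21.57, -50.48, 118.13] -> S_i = 3.94*(-2.34)^i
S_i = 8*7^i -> [8, 56, 392, 2744, 19208]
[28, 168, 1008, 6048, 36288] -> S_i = 28*6^i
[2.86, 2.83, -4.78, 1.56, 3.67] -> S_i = Random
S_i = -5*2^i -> [-5, -10, -20, -40, -80]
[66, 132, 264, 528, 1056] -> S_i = 66*2^i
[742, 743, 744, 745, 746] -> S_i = 742 + 1*i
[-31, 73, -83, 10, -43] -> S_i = Random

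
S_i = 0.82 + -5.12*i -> [0.82, -4.3, -9.42, -14.54, -19.66]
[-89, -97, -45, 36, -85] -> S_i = Random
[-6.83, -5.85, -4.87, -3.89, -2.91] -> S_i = -6.83 + 0.98*i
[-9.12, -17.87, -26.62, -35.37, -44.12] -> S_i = -9.12 + -8.75*i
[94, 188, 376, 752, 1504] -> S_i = 94*2^i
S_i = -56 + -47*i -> [-56, -103, -150, -197, -244]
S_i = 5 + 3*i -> [5, 8, 11, 14, 17]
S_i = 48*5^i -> [48, 240, 1200, 6000, 30000]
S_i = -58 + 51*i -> [-58, -7, 44, 95, 146]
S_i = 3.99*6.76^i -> [3.99, 26.97, 182.33, 1232.57, 8332.2]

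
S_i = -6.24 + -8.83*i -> [-6.24, -15.07, -23.9, -32.73, -41.56]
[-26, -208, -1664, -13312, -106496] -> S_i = -26*8^i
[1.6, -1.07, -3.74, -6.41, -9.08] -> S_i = 1.60 + -2.67*i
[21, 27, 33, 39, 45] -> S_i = 21 + 6*i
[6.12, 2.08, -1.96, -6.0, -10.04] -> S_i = 6.12 + -4.04*i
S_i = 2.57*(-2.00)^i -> [2.57, -5.14, 10.28, -20.56, 41.12]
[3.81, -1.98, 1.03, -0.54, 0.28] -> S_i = 3.81*(-0.52)^i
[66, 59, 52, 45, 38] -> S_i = 66 + -7*i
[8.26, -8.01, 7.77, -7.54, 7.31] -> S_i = 8.26*(-0.97)^i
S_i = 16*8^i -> [16, 128, 1024, 8192, 65536]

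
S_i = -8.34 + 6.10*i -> [-8.34, -2.24, 3.86, 9.96, 16.06]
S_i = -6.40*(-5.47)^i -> [-6.4, 35.01, -191.49, 1047.47, -5729.67]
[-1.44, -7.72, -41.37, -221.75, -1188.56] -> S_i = -1.44*5.36^i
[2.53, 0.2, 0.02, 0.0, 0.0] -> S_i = 2.53*0.08^i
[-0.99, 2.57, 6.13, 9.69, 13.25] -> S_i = -0.99 + 3.56*i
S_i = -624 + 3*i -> [-624, -621, -618, -615, -612]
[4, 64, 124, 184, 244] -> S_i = 4 + 60*i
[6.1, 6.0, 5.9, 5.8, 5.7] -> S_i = 6.10 + -0.10*i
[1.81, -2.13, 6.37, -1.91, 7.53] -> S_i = Random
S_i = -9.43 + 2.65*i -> [-9.43, -6.78, -4.13, -1.48, 1.17]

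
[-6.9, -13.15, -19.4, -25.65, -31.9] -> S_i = -6.90 + -6.25*i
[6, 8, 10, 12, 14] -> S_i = 6 + 2*i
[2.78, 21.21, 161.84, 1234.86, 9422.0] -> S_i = 2.78*7.63^i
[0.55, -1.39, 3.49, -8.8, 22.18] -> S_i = 0.55*(-2.52)^i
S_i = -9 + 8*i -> [-9, -1, 7, 15, 23]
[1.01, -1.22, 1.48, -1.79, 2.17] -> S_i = 1.01*(-1.21)^i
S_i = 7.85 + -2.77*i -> [7.85, 5.08, 2.31, -0.46, -3.23]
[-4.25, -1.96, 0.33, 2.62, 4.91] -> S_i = -4.25 + 2.29*i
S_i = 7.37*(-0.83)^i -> [7.37, -6.12, 5.08, -4.21, 3.5]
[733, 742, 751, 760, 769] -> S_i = 733 + 9*i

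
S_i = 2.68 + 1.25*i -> [2.68, 3.93, 5.18, 6.43, 7.68]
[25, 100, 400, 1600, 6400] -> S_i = 25*4^i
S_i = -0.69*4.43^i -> [-0.69, -3.06, -13.54, -59.99, -265.74]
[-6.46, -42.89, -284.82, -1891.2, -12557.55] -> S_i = -6.46*6.64^i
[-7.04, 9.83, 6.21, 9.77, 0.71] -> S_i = Random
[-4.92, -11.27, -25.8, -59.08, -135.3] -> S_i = -4.92*2.29^i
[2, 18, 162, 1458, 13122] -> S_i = 2*9^i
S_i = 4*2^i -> [4, 8, 16, 32, 64]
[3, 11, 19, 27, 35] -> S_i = 3 + 8*i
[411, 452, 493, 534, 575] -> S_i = 411 + 41*i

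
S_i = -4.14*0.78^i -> [-4.14, -3.23, -2.52, -1.96, -1.53]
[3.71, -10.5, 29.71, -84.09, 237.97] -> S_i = 3.71*(-2.83)^i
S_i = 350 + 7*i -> [350, 357, 364, 371, 378]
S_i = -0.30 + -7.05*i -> [-0.3, -7.35, -14.4, -21.45, -28.5]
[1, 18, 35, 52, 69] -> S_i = 1 + 17*i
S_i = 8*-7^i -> [8, -56, 392, -2744, 19208]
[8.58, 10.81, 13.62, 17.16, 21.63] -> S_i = 8.58*1.26^i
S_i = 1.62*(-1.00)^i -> [1.62, -1.62, 1.62, -1.62, 1.62]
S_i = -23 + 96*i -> [-23, 73, 169, 265, 361]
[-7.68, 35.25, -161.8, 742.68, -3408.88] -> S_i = -7.68*(-4.59)^i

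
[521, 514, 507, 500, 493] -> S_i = 521 + -7*i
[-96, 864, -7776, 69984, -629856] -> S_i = -96*-9^i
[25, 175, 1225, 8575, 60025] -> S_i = 25*7^i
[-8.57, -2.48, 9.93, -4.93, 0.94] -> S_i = Random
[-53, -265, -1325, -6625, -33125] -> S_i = -53*5^i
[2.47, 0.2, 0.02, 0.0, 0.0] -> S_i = 2.47*0.08^i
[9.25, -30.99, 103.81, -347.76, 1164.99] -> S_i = 9.25*(-3.35)^i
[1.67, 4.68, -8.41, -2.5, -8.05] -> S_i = Random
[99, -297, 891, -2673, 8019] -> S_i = 99*-3^i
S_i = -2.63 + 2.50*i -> [-2.63, -0.13, 2.37, 4.87, 7.37]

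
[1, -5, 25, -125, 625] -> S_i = 1*-5^i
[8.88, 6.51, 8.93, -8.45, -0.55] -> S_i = Random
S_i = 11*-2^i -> [11, -22, 44, -88, 176]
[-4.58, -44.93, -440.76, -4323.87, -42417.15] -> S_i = -4.58*9.81^i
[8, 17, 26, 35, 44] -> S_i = 8 + 9*i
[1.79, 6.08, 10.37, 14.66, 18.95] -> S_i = 1.79 + 4.29*i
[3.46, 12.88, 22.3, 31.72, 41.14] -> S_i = 3.46 + 9.42*i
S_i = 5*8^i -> [5, 40, 320, 2560, 20480]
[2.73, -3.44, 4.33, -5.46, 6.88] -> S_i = 2.73*(-1.26)^i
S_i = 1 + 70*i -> [1, 71, 141, 211, 281]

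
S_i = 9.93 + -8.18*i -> [9.93, 1.75, -6.43, -14.61, -22.79]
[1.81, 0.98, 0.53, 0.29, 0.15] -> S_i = 1.81*0.54^i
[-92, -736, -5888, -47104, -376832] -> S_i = -92*8^i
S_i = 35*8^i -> [35, 280, 2240, 17920, 143360]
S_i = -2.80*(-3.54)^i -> [-2.8, 9.91, -35.09, 124.21, -439.71]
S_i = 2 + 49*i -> [2, 51, 100, 149, 198]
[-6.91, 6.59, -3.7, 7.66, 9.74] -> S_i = Random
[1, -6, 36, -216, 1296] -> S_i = 1*-6^i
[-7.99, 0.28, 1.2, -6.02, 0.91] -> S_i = Random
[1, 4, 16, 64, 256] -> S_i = 1*4^i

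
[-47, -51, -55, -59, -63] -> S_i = -47 + -4*i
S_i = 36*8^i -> [36, 288, 2304, 18432, 147456]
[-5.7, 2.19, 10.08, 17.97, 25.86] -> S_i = -5.70 + 7.89*i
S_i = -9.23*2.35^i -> [-9.23, -21.69, -50.97, -119.79, -281.5]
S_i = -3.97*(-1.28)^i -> [-3.97, 5.08, -6.5, 8.33, -10.66]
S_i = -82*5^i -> [-82, -410, -2050, -10250, -51250]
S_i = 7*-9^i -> [7, -63, 567, -5103, 45927]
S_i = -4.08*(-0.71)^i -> [-4.08, 2.9, -2.06, 1.46, -1.04]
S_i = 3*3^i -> [3, 9, 27, 81, 243]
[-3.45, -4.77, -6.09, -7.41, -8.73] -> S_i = -3.45 + -1.32*i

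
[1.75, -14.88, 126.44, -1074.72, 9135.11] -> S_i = 1.75*(-8.50)^i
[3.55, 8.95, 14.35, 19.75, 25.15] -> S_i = 3.55 + 5.40*i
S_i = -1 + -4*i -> [-1, -5, -9, -13, -17]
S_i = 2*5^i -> [2, 10, 50, 250, 1250]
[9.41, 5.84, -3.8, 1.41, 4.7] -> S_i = Random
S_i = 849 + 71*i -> [849, 920, 991, 1062, 1133]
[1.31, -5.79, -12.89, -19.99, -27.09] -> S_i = 1.31 + -7.10*i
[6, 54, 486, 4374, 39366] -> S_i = 6*9^i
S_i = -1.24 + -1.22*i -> [-1.24, -2.46, -3.68, -4.9, -6.12]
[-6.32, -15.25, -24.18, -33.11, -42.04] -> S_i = -6.32 + -8.93*i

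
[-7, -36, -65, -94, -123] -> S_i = -7 + -29*i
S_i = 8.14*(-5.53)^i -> [8.14, -45.01, 248.93, -1376.57, 7612.46]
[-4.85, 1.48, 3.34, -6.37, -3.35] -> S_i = Random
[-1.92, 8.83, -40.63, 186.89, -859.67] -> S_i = -1.92*(-4.60)^i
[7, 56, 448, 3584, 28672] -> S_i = 7*8^i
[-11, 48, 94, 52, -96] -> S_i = Random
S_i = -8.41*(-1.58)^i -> [-8.41, 13.29, -20.99, 33.17, -52.41]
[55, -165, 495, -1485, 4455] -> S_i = 55*-3^i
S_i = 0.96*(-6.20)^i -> [0.96, -5.95, 36.9, -228.79, 1418.53]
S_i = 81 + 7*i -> [81, 88, 95, 102, 109]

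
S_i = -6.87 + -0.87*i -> [-6.87, -7.74, -8.61, -9.48, -10.35]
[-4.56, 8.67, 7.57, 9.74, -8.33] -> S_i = Random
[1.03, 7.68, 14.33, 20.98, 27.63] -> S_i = 1.03 + 6.65*i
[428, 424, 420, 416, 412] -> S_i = 428 + -4*i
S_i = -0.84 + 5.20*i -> [-0.84, 4.36, 9.56, 14.76, 19.96]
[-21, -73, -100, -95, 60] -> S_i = Random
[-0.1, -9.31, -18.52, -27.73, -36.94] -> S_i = -0.10 + -9.21*i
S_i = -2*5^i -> [-2, -10, -50, -250, -1250]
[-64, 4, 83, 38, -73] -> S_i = Random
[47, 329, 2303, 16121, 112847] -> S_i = 47*7^i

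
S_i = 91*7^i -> [91, 637, 4459, 31213, 218491]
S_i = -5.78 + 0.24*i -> [-5.78, -5.54, -5.3, -5.06, -4.82]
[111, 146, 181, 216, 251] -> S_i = 111 + 35*i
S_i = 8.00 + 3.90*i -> [8.0, 11.9, 15.8, 19.7, 23.6]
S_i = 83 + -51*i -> [83, 32, -19, -70, -121]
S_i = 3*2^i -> [3, 6, 12, 24, 48]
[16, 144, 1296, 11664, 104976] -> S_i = 16*9^i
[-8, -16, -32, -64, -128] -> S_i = -8*2^i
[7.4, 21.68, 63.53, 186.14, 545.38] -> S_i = 7.40*2.93^i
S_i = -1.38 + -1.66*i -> [-1.38, -3.04, -4.7, -6.36, -8.02]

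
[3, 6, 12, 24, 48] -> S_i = 3*2^i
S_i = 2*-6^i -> [2, -12, 72, -432, 2592]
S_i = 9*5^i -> [9, 45, 225, 1125, 5625]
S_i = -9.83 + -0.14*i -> [-9.83, -9.97, -10.11, -10.25, -10.39]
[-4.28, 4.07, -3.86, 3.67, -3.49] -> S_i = -4.28*(-0.95)^i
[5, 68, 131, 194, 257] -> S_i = 5 + 63*i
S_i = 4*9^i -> [4, 36, 324, 2916, 26244]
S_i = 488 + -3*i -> [488, 485, 482, 479, 476]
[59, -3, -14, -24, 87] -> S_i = Random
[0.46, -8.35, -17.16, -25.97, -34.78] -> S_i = 0.46 + -8.81*i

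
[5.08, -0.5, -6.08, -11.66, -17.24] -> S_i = 5.08 + -5.58*i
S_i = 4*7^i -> [4, 28, 196, 1372, 9604]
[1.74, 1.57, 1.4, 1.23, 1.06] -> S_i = 1.74 + -0.17*i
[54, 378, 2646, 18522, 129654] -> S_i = 54*7^i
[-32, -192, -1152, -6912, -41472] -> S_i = -32*6^i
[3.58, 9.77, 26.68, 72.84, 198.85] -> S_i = 3.58*2.73^i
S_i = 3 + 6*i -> [3, 9, 15, 21, 27]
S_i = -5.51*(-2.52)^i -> [-5.51, 13.89, -34.99, 88.18, -222.2]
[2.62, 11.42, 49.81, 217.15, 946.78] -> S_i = 2.62*4.36^i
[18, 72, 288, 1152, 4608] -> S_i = 18*4^i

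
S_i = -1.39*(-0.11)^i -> [-1.39, 0.15, -0.02, 0.0, -0.0]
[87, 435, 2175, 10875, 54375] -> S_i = 87*5^i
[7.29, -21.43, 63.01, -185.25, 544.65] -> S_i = 7.29*(-2.94)^i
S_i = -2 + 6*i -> [-2, 4, 10, 16, 22]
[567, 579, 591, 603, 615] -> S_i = 567 + 12*i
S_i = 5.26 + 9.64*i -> [5.26, 14.9, 24.54, 34.18, 43.82]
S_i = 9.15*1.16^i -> [9.15, 10.61, 12.31, 14.28, 16.57]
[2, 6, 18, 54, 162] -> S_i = 2*3^i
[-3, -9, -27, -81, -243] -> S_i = -3*3^i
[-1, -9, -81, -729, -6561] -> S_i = -1*9^i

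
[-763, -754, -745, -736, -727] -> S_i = -763 + 9*i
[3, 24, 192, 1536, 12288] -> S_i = 3*8^i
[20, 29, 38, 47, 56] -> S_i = 20 + 9*i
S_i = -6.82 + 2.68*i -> [-6.82, -4.14, -1.46, 1.22, 3.9]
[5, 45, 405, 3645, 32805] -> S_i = 5*9^i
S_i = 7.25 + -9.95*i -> [7.25, -2.7, -12.65, -22.6, -32.55]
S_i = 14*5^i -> [14, 70, 350, 1750, 8750]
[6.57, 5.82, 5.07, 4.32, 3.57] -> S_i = 6.57 + -0.75*i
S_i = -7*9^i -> [-7, -63, -567, -5103, -45927]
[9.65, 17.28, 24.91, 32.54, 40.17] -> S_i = 9.65 + 7.63*i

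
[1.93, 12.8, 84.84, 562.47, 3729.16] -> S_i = 1.93*6.63^i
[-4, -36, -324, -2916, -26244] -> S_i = -4*9^i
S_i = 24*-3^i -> [24, -72, 216, -648, 1944]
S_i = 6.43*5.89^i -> [6.43, 37.87, 223.07, 1313.88, 7738.77]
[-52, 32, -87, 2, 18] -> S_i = Random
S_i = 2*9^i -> [2, 18, 162, 1458, 13122]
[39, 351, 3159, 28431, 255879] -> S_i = 39*9^i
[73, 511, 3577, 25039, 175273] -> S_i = 73*7^i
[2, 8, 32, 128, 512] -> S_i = 2*4^i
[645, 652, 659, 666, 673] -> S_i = 645 + 7*i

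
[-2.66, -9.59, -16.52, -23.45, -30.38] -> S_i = -2.66 + -6.93*i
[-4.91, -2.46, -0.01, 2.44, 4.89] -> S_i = -4.91 + 2.45*i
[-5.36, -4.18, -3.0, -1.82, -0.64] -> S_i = -5.36 + 1.18*i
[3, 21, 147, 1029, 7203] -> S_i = 3*7^i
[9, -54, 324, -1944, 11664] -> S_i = 9*-6^i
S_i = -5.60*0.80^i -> [-5.6, -4.48, -3.58, -2.87, -2.29]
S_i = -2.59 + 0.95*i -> [-2.59, -1.64, -0.69, 0.26, 1.21]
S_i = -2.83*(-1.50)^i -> [-2.83, 4.24, -6.37, 9.55, -14.33]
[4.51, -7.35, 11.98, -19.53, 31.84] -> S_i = 4.51*(-1.63)^i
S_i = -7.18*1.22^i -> [-7.18, -8.76, -10.69, -13.04, -15.91]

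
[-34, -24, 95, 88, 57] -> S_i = Random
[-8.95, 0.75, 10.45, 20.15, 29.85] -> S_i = -8.95 + 9.70*i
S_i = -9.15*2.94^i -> [-9.15, -26.9, -79.09, -232.52, -683.61]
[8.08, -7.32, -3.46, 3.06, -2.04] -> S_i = Random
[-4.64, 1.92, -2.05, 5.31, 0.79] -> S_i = Random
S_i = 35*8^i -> [35, 280, 2240, 17920, 143360]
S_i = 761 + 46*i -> [761, 807, 853, 899, 945]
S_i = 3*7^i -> [3, 21, 147, 1029, 7203]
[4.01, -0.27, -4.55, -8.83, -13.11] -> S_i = 4.01 + -4.28*i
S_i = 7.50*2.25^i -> [7.5, 16.88, 37.97, 85.43, 192.22]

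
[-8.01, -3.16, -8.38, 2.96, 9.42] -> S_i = Random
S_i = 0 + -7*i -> [0, -7, -14, -21, -28]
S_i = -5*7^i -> [-5, -35, -245, -1715, -12005]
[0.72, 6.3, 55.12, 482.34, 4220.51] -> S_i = 0.72*8.75^i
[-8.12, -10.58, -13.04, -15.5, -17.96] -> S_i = -8.12 + -2.46*i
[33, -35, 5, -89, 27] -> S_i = Random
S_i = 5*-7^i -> [5, -35, 245, -1715, 12005]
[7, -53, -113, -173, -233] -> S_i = 7 + -60*i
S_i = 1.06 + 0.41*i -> [1.06, 1.47, 1.88, 2.29, 2.7]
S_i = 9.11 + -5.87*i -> [9.11, 3.24, -2.63, -8.5, -14.37]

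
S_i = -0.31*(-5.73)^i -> [-0.31, 1.78, -10.18, 58.32, -334.18]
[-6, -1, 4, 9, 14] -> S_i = -6 + 5*i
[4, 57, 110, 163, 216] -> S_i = 4 + 53*i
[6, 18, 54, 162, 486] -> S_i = 6*3^i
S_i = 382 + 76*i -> [382, 458, 534, 610, 686]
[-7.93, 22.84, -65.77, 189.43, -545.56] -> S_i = -7.93*(-2.88)^i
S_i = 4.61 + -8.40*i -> [4.61, -3.79, -12.19, -20.59, -28.99]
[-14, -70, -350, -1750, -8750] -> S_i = -14*5^i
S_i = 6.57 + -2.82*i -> [6.57, 3.75, 0.93, -1.89, -4.71]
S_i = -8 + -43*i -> [-8, -51, -94, -137, -180]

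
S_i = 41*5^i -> [41, 205, 1025, 5125, 25625]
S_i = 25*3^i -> [25, 75, 225, 675, 2025]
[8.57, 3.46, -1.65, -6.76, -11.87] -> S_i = 8.57 + -5.11*i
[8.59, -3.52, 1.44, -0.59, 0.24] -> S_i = 8.59*(-0.41)^i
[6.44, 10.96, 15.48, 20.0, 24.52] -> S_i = 6.44 + 4.52*i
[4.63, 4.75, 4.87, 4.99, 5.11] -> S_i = 4.63 + 0.12*i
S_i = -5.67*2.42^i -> [-5.67, -13.72, -33.21, -80.36, -194.47]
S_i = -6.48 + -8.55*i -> [-6.48, -15.03, -23.58, -32.13, -40.68]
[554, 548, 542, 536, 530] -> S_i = 554 + -6*i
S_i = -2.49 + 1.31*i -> [-2.49, -1.18, 0.13, 1.44, 2.75]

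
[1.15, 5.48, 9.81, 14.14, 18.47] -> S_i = 1.15 + 4.33*i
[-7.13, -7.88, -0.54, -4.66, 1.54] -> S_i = Random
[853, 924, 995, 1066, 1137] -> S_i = 853 + 71*i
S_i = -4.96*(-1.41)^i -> [-4.96, 6.99, -9.86, 13.9, -19.6]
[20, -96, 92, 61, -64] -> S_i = Random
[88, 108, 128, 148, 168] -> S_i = 88 + 20*i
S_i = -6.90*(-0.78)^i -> [-6.9, 5.38, -4.2, 3.27, -2.55]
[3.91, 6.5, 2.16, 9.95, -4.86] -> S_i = Random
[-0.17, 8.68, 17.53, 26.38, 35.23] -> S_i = -0.17 + 8.85*i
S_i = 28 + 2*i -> [28, 30, 32, 34, 36]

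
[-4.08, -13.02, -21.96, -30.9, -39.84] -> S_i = -4.08 + -8.94*i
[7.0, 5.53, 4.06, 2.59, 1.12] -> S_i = 7.00 + -1.47*i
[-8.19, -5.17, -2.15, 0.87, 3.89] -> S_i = -8.19 + 3.02*i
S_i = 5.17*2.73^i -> [5.17, 14.11, 38.53, 105.19, 287.17]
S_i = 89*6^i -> [89, 534, 3204, 19224, 115344]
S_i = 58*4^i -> [58, 232, 928, 3712, 14848]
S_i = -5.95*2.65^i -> [-5.95, -15.77, -41.78, -110.73, -293.43]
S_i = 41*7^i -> [41, 287, 2009, 14063, 98441]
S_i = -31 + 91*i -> [-31, 60, 151, 242, 333]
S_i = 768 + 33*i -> [768, 801, 834, 867, 900]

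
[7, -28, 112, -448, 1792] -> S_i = 7*-4^i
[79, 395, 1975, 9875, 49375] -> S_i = 79*5^i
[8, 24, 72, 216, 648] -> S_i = 8*3^i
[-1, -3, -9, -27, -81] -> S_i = -1*3^i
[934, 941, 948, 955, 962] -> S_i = 934 + 7*i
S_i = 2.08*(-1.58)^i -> [2.08, -3.29, 5.19, -8.2, 12.96]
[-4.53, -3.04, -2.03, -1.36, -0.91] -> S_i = -4.53*0.67^i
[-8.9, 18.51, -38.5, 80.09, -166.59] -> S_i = -8.90*(-2.08)^i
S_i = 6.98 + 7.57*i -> [6.98, 14.55, 22.12, 29.69, 37.26]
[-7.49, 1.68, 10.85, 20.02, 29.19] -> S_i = -7.49 + 9.17*i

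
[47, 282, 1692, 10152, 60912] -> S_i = 47*6^i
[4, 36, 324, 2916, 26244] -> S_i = 4*9^i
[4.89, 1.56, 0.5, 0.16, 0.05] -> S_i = 4.89*0.32^i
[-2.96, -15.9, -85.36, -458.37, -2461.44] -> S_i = -2.96*5.37^i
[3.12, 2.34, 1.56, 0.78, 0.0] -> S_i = 3.12 + -0.78*i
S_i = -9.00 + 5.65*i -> [-9.0, -3.35, 2.3, 7.95, 13.6]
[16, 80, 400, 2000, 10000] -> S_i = 16*5^i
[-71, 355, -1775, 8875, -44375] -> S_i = -71*-5^i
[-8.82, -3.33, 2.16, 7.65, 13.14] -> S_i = -8.82 + 5.49*i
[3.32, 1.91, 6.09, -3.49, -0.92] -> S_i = Random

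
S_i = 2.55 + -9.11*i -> [2.55, -6.56, -15.67, -24.78, -33.89]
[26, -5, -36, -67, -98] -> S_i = 26 + -31*i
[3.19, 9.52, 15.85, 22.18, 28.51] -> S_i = 3.19 + 6.33*i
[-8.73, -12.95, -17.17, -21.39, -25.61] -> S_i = -8.73 + -4.22*i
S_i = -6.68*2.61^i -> [-6.68, -17.43, -45.5, -118.77, -309.98]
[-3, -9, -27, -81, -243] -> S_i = -3*3^i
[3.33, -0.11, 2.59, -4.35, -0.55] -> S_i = Random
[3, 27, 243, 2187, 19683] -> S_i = 3*9^i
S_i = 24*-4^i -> [24, -96, 384, -1536, 6144]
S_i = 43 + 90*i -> [43, 133, 223, 313, 403]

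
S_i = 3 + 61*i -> [3, 64, 125, 186, 247]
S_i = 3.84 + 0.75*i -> [3.84, 4.59, 5.34, 6.09, 6.84]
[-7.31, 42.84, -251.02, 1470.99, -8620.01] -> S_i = -7.31*(-5.86)^i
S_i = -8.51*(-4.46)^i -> [-8.51, 37.95, -169.28, 754.98, -3367.2]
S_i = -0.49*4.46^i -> [-0.49, -2.19, -9.75, -43.47, -193.88]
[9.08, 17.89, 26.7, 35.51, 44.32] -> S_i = 9.08 + 8.81*i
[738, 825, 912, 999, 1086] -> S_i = 738 + 87*i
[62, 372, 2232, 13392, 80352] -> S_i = 62*6^i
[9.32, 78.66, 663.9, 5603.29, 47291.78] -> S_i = 9.32*8.44^i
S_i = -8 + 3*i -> [-8, -5, -2, 1, 4]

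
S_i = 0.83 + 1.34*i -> [0.83, 2.17, 3.51, 4.85, 6.19]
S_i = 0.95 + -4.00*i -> [0.95, -3.05, -7.05, -11.05, -15.05]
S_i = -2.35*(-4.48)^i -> [-2.35, 10.53, -47.17, 211.3, -946.63]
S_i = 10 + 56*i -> [10, 66, 122, 178, 234]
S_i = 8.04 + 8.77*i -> [8.04, 16.81, 25.58, 34.35, 43.12]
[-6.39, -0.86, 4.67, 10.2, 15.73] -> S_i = -6.39 + 5.53*i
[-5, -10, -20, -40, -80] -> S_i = -5*2^i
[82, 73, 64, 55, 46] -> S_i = 82 + -9*i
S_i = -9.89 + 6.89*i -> [-9.89, -3.0, 3.89, 10.78, 17.67]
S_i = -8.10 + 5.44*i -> [-8.1, -2.66, 2.78, 8.22, 13.66]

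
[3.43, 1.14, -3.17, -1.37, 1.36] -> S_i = Random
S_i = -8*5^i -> [-8, -40, -200, -1000, -5000]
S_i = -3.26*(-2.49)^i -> [-3.26, 8.12, -20.21, 50.33, -125.32]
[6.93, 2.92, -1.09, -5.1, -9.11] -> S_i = 6.93 + -4.01*i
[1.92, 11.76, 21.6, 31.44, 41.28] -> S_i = 1.92 + 9.84*i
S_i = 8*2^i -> [8, 16, 32, 64, 128]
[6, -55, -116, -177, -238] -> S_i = 6 + -61*i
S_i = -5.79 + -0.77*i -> [-5.79, -6.56, -7.33, -8.1, -8.87]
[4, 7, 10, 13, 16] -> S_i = 4 + 3*i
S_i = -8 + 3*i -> [-8, -5, -2, 1, 4]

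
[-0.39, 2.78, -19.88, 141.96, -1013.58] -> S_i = -0.39*(-7.14)^i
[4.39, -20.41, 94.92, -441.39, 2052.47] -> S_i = 4.39*(-4.65)^i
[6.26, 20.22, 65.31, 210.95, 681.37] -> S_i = 6.26*3.23^i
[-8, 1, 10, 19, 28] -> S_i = -8 + 9*i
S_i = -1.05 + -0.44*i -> [-1.05, -1.49, -1.93, -2.37, -2.81]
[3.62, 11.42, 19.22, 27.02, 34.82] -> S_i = 3.62 + 7.80*i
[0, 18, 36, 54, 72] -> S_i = 0 + 18*i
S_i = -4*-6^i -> [-4, 24, -144, 864, -5184]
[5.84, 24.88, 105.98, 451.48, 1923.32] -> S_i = 5.84*4.26^i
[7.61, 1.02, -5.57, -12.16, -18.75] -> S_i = 7.61 + -6.59*i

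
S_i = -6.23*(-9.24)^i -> [-6.23, 57.57, -531.9, 4914.78, -45412.55]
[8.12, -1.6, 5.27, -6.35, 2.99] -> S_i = Random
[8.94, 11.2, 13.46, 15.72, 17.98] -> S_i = 8.94 + 2.26*i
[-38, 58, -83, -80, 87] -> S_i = Random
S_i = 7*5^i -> [7, 35, 175, 875, 4375]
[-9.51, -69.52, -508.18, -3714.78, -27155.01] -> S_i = -9.51*7.31^i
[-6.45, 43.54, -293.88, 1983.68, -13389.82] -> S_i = -6.45*(-6.75)^i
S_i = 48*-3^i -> [48, -144, 432, -1296, 3888]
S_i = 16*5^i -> [16, 80, 400, 2000, 10000]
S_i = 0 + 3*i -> [0, 3, 6, 9, 12]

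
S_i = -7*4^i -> [-7, -28, -112, -448, -1792]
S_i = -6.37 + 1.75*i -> [-6.37, -4.62, -2.87, -1.12, 0.63]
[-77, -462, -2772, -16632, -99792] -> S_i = -77*6^i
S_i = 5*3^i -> [5, 15, 45, 135, 405]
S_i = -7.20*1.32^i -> [-7.2, -9.5, -12.55, -16.56, -21.86]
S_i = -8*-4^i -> [-8, 32, -128, 512, -2048]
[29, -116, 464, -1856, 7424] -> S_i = 29*-4^i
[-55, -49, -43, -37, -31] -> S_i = -55 + 6*i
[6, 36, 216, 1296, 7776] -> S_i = 6*6^i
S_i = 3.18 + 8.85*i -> [3.18, 12.03, 20.88, 29.73, 38.58]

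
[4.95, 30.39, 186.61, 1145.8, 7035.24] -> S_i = 4.95*6.14^i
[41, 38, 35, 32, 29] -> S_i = 41 + -3*i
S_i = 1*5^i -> [1, 5, 25, 125, 625]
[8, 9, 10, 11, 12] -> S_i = 8 + 1*i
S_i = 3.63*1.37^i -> [3.63, 4.97, 6.81, 9.33, 12.79]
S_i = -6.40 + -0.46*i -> [-6.4, -6.86, -7.32, -7.78, -8.24]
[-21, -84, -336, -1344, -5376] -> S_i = -21*4^i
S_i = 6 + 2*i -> [6, 8, 10, 12, 14]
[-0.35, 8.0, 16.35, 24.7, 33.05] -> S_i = -0.35 + 8.35*i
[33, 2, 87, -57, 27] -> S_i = Random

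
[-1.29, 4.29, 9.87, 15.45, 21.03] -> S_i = -1.29 + 5.58*i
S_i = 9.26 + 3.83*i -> [9.26, 13.09, 16.92, 20.75, 24.58]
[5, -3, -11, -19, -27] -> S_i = 5 + -8*i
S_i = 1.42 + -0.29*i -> [1.42, 1.13, 0.84, 0.55, 0.26]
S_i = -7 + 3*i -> [-7, -4, -1, 2, 5]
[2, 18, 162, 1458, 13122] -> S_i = 2*9^i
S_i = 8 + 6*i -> [8, 14, 20, 26, 32]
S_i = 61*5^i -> [61, 305, 1525, 7625, 38125]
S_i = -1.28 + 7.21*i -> [-1.28, 5.93, 13.14, 20.35, 27.56]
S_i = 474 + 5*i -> [474, 479, 484, 489, 494]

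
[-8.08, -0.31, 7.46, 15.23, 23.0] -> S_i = -8.08 + 7.77*i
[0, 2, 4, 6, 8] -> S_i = 0 + 2*i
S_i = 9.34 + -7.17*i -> [9.34, 2.17, -5.0, -12.17, -19.34]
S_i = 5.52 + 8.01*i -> [5.52, 13.53, 21.54, 29.55, 37.56]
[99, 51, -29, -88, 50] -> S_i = Random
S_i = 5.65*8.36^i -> [5.65, 47.23, 394.88, 3301.17, 27597.74]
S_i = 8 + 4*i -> [8, 12, 16, 20, 24]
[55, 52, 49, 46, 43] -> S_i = 55 + -3*i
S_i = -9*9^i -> [-9, -81, -729, -6561, -59049]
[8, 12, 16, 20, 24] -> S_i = 8 + 4*i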